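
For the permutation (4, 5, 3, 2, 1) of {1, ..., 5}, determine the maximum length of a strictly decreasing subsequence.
4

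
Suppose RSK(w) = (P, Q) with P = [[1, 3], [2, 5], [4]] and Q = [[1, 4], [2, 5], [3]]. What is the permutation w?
4 2 1 5 3

Reverse the RSK construction: for i from n down to 1, find the cell of Q containing i, remove the entry at that cell from P, and reverse-bump it up through P; the value ejected from row 1 is w(i).

Step i=5: Q has 5 at row 2, column 2; remove 5 from row 2 of P and reverse-bump: 5 enters row 1 and ejects 3. So w(5) = 3. P is now [[1, 5], [2], [4]].
Step i=4: Q has 4 at row 1, column 2; remove that cell from P, ejecting 5. So w(4) = 5. P is now [[1], [2], [4]].
Step i=3: Q has 3 at row 3, column 1; remove 4 from row 3 of P and reverse-bump: 4 enters row 2 and ejects 2; 2 enters row 1 and ejects 1. So w(3) = 1. P is now [[2], [4]].
Step i=2: Q has 2 at row 2, column 1; remove 4 from row 2 of P and reverse-bump: 4 enters row 1 and ejects 2. So w(2) = 2. P is now [[4]].
Step i=1: Q has 1 at row 1, column 1; remove that cell from P, ejecting 4. So w(1) = 4. P is now [].

So w = 4 2 1 5 3.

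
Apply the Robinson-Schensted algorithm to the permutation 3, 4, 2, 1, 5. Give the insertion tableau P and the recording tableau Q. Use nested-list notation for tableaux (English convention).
P = [[1, 4, 5], [2], [3]], Q = [[1, 2, 5], [3], [4]]

Insert each entry of the permutation into P by Schensted row insertion, recording in Q the position of each new cell.

Insert 3: appended to row 1. P = [[3]].
Insert 4: appended to row 1. P = [[3, 4]].
Insert 2: 2 bumps 3 from row 1; 3 starts row 2. P = [[2, 4], [3]].
Insert 1: 1 bumps 2 from row 1; 2 bumps 3 from row 2; 3 starts row 3. P = [[1, 4], [2], [3]].
Insert 5: appended to row 1. P = [[1, 4, 5], [2], [3]].

So P = [[1, 4, 5], [2], [3]], Q = [[1, 2, 5], [3], [4]].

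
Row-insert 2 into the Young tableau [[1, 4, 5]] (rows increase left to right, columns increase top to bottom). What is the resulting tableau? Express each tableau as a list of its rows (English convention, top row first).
[[1, 2, 5], [4]]

In row 1, 2 replaces 4 (the leftmost entry greater than 2); 4 is bumped to row 2. 4 starts a new row 2. The new tableau is [[1, 2, 5], [4]].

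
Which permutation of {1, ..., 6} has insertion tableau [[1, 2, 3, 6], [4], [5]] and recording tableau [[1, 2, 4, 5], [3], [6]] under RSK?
1 5 2 4 6 3

Reverse the RSK construction: for i from n down to 1, find the cell of Q containing i, remove the entry at that cell from P, and reverse-bump it up through P; the value ejected from row 1 is w(i).

Step i=6: Q has 6 at row 3, column 1; remove 5 from row 3 of P and reverse-bump: 5 enters row 2 and ejects 4; 4 enters row 1 and ejects 3. So w(6) = 3. P is now [[1, 2, 4, 6], [5]].
Step i=5: Q has 5 at row 1, column 4; remove that cell from P, ejecting 6. So w(5) = 6. P is now [[1, 2, 4], [5]].
Step i=4: Q has 4 at row 1, column 3; remove that cell from P, ejecting 4. So w(4) = 4. P is now [[1, 2], [5]].
Step i=3: Q has 3 at row 2, column 1; remove 5 from row 2 of P and reverse-bump: 5 enters row 1 and ejects 2. So w(3) = 2. P is now [[1, 5]].
Step i=2: Q has 2 at row 1, column 2; remove that cell from P, ejecting 5. So w(2) = 5. P is now [[1]].
Step i=1: Q has 1 at row 1, column 1; remove that cell from P, ejecting 1. So w(1) = 1. P is now [].

So w = 1 5 2 4 6 3.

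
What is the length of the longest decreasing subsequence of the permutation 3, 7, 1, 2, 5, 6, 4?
3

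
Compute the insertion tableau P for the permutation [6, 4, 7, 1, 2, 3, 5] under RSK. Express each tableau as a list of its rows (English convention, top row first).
P = [[1, 2, 3, 5], [4, 7], [6]]

After inserting 6: P = [[6]].
After inserting 4: P = [[4], [6]].
After inserting 7: P = [[4, 7], [6]].
After inserting 1: P = [[1, 7], [4], [6]].
After inserting 2: P = [[1, 2], [4, 7], [6]].
After inserting 3: P = [[1, 2, 3], [4, 7], [6]].
After inserting 5: P = [[1, 2, 3, 5], [4, 7], [6]].

So P = [[1, 2, 3, 5], [4, 7], [6]].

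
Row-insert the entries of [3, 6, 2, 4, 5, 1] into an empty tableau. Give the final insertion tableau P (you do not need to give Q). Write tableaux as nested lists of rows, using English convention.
P = [[1, 4, 5], [2, 6], [3]]

Insert 3: appended to row 1. P = [[3]].
Insert 6: appended to row 1. P = [[3, 6]].
Insert 2: 2 bumps 3 from row 1; 3 starts row 2. P = [[2, 6], [3]].
Insert 4: 4 bumps 6 from row 1; 6 appends to row 2. P = [[2, 4], [3, 6]].
Insert 5: appended to row 1. P = [[2, 4, 5], [3, 6]].
Insert 1: 1 bumps 2 from row 1; 2 bumps 3 from row 2; 3 starts row 3. P = [[1, 4, 5], [2, 6], [3]].

So P = [[1, 4, 5], [2, 6], [3]].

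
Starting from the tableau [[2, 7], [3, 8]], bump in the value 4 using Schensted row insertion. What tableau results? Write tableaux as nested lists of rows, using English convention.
In row 1, 4 replaces 7 (the leftmost entry greater than 4); 7 is bumped to row 2. In row 2, 7 replaces 8 (the leftmost entry greater than 7); 8 is bumped to row 3. 8 starts a new row 3. The new tableau is [[2, 4], [3, 7], [8]].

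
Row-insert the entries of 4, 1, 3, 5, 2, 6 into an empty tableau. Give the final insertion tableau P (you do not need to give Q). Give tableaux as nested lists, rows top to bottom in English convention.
P = [[1, 2, 5, 6], [3], [4]]

Insert 4: appended to row 1. P = [[4]].
Insert 1: 1 bumps 4 from row 1; 4 starts row 2. P = [[1], [4]].
Insert 3: appended to row 1. P = [[1, 3], [4]].
Insert 5: appended to row 1. P = [[1, 3, 5], [4]].
Insert 2: 2 bumps 3 from row 1; 3 bumps 4 from row 2; 4 starts row 3. P = [[1, 2, 5], [3], [4]].
Insert 6: appended to row 1. P = [[1, 2, 5, 6], [3], [4]].

So P = [[1, 2, 5, 6], [3], [4]].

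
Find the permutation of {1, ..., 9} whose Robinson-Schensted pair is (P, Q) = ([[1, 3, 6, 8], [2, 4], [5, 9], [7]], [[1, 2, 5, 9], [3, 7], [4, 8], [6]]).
Reverse the RSK construction: for i from n down to 1, find the cell of Q containing i, remove the entry at that cell from P, and reverse-bump it up through P; the value ejected from row 1 is w(i).

Step i=9: Q has 9 at row 1, column 4; remove that cell from P, ejecting 8. So w(9) = 8. P is now [[1, 3, 6], [2, 4], [5, 9], [7]].
Step i=8: Q has 8 at row 3, column 2; remove 9 from row 3 of P and reverse-bump: 9 enters row 2 and ejects 4; 4 enters row 1 and ejects 3. So w(8) = 3. P is now [[1, 4, 6], [2, 9], [5], [7]].
Step i=7: Q has 7 at row 2, column 2; remove 9 from row 2 of P and reverse-bump: 9 enters row 1 and ejects 6. So w(7) = 6. P is now [[1, 4, 9], [2], [5], [7]].
Step i=6: Q has 6 at row 4, column 1; remove 7 from row 4 of P and reverse-bump: 7 enters row 3 and ejects 5; 5 enters row 2 and ejects 2; 2 enters row 1 and ejects 1. So w(6) = 1. P is now [[2, 4, 9], [5], [7]].
Step i=5: Q has 5 at row 1, column 3; remove that cell from P, ejecting 9. So w(5) = 9. P is now [[2, 4], [5], [7]].
Step i=4: Q has 4 at row 3, column 1; remove 7 from row 3 of P and reverse-bump: 7 enters row 2 and ejects 5; 5 enters row 1 and ejects 4. So w(4) = 4. P is now [[2, 5], [7]].
Step i=3: Q has 3 at row 2, column 1; remove 7 from row 2 of P and reverse-bump: 7 enters row 1 and ejects 5. So w(3) = 5. P is now [[2, 7]].
Step i=2: Q has 2 at row 1, column 2; remove that cell from P, ejecting 7. So w(2) = 7. P is now [[2]].
Step i=1: Q has 1 at row 1, column 1; remove that cell from P, ejecting 2. So w(1) = 2. P is now [].

So w = 2 7 5 4 9 1 6 3 8.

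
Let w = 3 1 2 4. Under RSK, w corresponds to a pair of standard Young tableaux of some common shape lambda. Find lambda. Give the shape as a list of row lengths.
Row-insert each entry into an empty tableau.

After inserting 3: P = [[3]].
After inserting 1: P = [[1], [3]].
After inserting 2: P = [[1, 2], [3]].
After inserting 4: P = [[1, 2, 4], [3]].

The final insertion tableau P = [[1, 2, 4], [3]] has shape [3, 1].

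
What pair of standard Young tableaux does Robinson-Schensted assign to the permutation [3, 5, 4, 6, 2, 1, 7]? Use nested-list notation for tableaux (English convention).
P = [[1, 4, 6, 7], [2], [3], [5]], Q = [[1, 2, 4, 7], [3], [5], [6]]

Insert each entry of the permutation into P by Schensted row insertion, recording in Q the position of each new cell.

After inserting 3: P = [[3]].
After inserting 5: P = [[3, 5]].
After inserting 4: P = [[3, 4], [5]].
After inserting 6: P = [[3, 4, 6], [5]].
After inserting 2: P = [[2, 4, 6], [3], [5]].
After inserting 1: P = [[1, 4, 6], [2], [3], [5]].
After inserting 7: P = [[1, 4, 6, 7], [2], [3], [5]].

So P = [[1, 4, 6, 7], [2], [3], [5]], Q = [[1, 2, 4, 7], [3], [5], [6]].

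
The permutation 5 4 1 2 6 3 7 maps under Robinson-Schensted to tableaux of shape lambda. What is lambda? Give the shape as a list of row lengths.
[4, 2, 1]

Row-insert each entry into an empty tableau.

After inserting 5: P = [[5]].
After inserting 4: P = [[4], [5]].
After inserting 1: P = [[1], [4], [5]].
After inserting 2: P = [[1, 2], [4], [5]].
After inserting 6: P = [[1, 2, 6], [4], [5]].
After inserting 3: P = [[1, 2, 3], [4, 6], [5]].
After inserting 7: P = [[1, 2, 3, 7], [4, 6], [5]].

The final insertion tableau P = [[1, 2, 3, 7], [4, 6], [5]] has shape [4, 2, 1].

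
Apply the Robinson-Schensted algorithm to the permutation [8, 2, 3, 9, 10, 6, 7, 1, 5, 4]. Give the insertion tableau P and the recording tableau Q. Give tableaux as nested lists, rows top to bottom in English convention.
P = [[1, 3, 4, 7], [2, 5, 10], [6, 9], [8]], Q = [[1, 3, 4, 5], [2, 6, 7], [8, 9], [10]]

Insert each entry of the permutation into P by Schensted row insertion, recording in Q the position of each new cell.

Insert 8: appended to row 1. P = [[8]].
Insert 2: 2 bumps 8 from row 1; 8 starts row 2. P = [[2], [8]].
Insert 3: appended to row 1. P = [[2, 3], [8]].
Insert 9: appended to row 1. P = [[2, 3, 9], [8]].
Insert 10: appended to row 1. P = [[2, 3, 9, 10], [8]].
Insert 6: 6 bumps 9 from row 1; 9 appends to row 2. P = [[2, 3, 6, 10], [8, 9]].
Insert 7: 7 bumps 10 from row 1; 10 appends to row 2. P = [[2, 3, 6, 7], [8, 9, 10]].
Insert 1: 1 bumps 2 from row 1; 2 bumps 8 from row 2; 8 starts row 3. P = [[1, 3, 6, 7], [2, 9, 10], [8]].
Insert 5: 5 bumps 6 from row 1; 6 bumps 9 from row 2; 9 appends to row 3. P = [[1, 3, 5, 7], [2, 6, 10], [8, 9]].
Insert 4: 4 bumps 5 from row 1; 5 bumps 6 from row 2; 6 bumps 8 from row 3; 8 starts row 4. P = [[1, 3, 4, 7], [2, 5, 10], [6, 9], [8]].

So P = [[1, 3, 4, 7], [2, 5, 10], [6, 9], [8]], Q = [[1, 3, 4, 5], [2, 6, 7], [8, 9], [10]].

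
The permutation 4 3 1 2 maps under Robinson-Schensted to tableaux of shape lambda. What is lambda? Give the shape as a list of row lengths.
Row-insert each entry into an empty tableau.

After inserting 4: P = [[4]].
After inserting 3: P = [[3], [4]].
After inserting 1: P = [[1], [3], [4]].
After inserting 2: P = [[1, 2], [3], [4]].

The final insertion tableau P = [[1, 2], [3], [4]] has shape [2, 1, 1].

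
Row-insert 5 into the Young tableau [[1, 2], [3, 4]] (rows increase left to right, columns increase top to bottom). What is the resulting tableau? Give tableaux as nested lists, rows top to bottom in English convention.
5 is larger than every entry of row 1, so it is appended to row 1. The new tableau is [[1, 2, 5], [3, 4]].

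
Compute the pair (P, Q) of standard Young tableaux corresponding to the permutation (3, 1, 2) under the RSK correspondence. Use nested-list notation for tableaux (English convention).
Insert each entry of the permutation into P by Schensted row insertion, recording in Q the position of each new cell.

Insert 3: appended to row 1. P = [[3]].
Insert 1: 1 bumps 3 from row 1; 3 starts row 2. P = [[1], [3]].
Insert 2: appended to row 1. P = [[1, 2], [3]].

So P = [[1, 2], [3]], Q = [[1, 3], [2]].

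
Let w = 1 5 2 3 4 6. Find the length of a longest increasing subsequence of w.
5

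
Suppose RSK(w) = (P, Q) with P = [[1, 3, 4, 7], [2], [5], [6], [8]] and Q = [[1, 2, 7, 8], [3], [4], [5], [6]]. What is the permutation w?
2 8 6 5 3 1 4 7

Reverse the RSK construction: for i from n down to 1, find the cell of Q containing i, remove the entry at that cell from P, and reverse-bump it up through P; the value ejected from row 1 is w(i).

Step i=8: Q has 8 at row 1, column 4; remove that cell from P, ejecting 7. So w(8) = 7. P is now [[1, 3, 4], [2], [5], [6], [8]].
Step i=7: Q has 7 at row 1, column 3; remove that cell from P, ejecting 4. So w(7) = 4. P is now [[1, 3], [2], [5], [6], [8]].
Step i=6: Q has 6 at row 5, column 1; remove 8 from row 5 of P and reverse-bump: 8 enters row 4 and ejects 6; 6 enters row 3 and ejects 5; 5 enters row 2 and ejects 2; 2 enters row 1 and ejects 1. So w(6) = 1. P is now [[2, 3], [5], [6], [8]].
Step i=5: Q has 5 at row 4, column 1; remove 8 from row 4 of P and reverse-bump: 8 enters row 3 and ejects 6; 6 enters row 2 and ejects 5; 5 enters row 1 and ejects 3. So w(5) = 3. P is now [[2, 5], [6], [8]].
Step i=4: Q has 4 at row 3, column 1; remove 8 from row 3 of P and reverse-bump: 8 enters row 2 and ejects 6; 6 enters row 1 and ejects 5. So w(4) = 5. P is now [[2, 6], [8]].
Step i=3: Q has 3 at row 2, column 1; remove 8 from row 2 of P and reverse-bump: 8 enters row 1 and ejects 6. So w(3) = 6. P is now [[2, 8]].
Step i=2: Q has 2 at row 1, column 2; remove that cell from P, ejecting 8. So w(2) = 8. P is now [[2]].
Step i=1: Q has 1 at row 1, column 1; remove that cell from P, ejecting 2. So w(1) = 2. P is now [].

So w = 2 8 6 5 3 1 4 7.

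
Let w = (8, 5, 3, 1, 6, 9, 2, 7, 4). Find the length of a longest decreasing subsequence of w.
4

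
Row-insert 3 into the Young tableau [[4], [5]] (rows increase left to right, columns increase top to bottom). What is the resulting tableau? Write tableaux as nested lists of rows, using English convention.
[[3], [4], [5]]

In row 1, 3 replaces 4 (the leftmost entry greater than 3); 4 is bumped to row 2. In row 2, 4 replaces 5 (the leftmost entry greater than 4); 5 is bumped to row 3. 5 starts a new row 3. The new tableau is [[3], [4], [5]].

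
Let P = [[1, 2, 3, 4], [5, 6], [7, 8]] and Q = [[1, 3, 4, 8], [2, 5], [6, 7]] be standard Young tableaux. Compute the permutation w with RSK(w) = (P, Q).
Reverse RSK: for i = n, n-1, ..., 1, locate i in Q, remove the corresponding corner cell from P, and reverse-bump its entry up through P; the value ejected from row 1 is w(i).

So w = 7 1 5 8 6 2 3 4.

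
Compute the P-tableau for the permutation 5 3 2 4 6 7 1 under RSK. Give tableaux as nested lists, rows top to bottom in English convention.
Insert 5: appended to row 1. P = [[5]].
Insert 3: 3 bumps 5 from row 1; 5 starts row 2. P = [[3], [5]].
Insert 2: 2 bumps 3 from row 1; 3 bumps 5 from row 2; 5 starts row 3. P = [[2], [3], [5]].
Insert 4: appended to row 1. P = [[2, 4], [3], [5]].
Insert 6: appended to row 1. P = [[2, 4, 6], [3], [5]].
Insert 7: appended to row 1. P = [[2, 4, 6, 7], [3], [5]].
Insert 1: 1 bumps 2 from row 1; 2 bumps 3 from row 2; 3 bumps 5 from row 3; 5 starts row 4. P = [[1, 4, 6, 7], [2], [3], [5]].

So P = [[1, 4, 6, 7], [2], [3], [5]].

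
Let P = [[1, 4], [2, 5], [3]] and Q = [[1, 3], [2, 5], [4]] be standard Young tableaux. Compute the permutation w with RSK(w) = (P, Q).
Reverse the RSK construction: for i from n down to 1, find the cell of Q containing i, remove the entry at that cell from P, and reverse-bump it up through P; the value ejected from row 1 is w(i).

Step i=5: Q has 5 at row 2, column 2; remove 5 from row 2 of P and reverse-bump: 5 enters row 1 and ejects 4. So w(5) = 4. P is now [[1, 5], [2], [3]].
Step i=4: Q has 4 at row 3, column 1; remove 3 from row 3 of P and reverse-bump: 3 enters row 2 and ejects 2; 2 enters row 1 and ejects 1. So w(4) = 1. P is now [[2, 5], [3]].
Step i=3: Q has 3 at row 1, column 2; remove that cell from P, ejecting 5. So w(3) = 5. P is now [[2], [3]].
Step i=2: Q has 2 at row 2, column 1; remove 3 from row 2 of P and reverse-bump: 3 enters row 1 and ejects 2. So w(2) = 2. P is now [[3]].
Step i=1: Q has 1 at row 1, column 1; remove that cell from P, ejecting 3. So w(1) = 3. P is now [].

So w = 3 2 5 1 4.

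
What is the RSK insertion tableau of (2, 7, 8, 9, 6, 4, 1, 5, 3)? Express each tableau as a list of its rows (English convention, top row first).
Insert 2: appended to row 1. P = [[2]].
Insert 7: appended to row 1. P = [[2, 7]].
Insert 8: appended to row 1. P = [[2, 7, 8]].
Insert 9: appended to row 1. P = [[2, 7, 8, 9]].
Insert 6: 6 bumps 7 from row 1; 7 starts row 2. P = [[2, 6, 8, 9], [7]].
Insert 4: 4 bumps 6 from row 1; 6 bumps 7 from row 2; 7 starts row 3. P = [[2, 4, 8, 9], [6], [7]].
Insert 1: 1 bumps 2 from row 1; 2 bumps 6 from row 2; 6 bumps 7 from row 3; 7 starts row 4. P = [[1, 4, 8, 9], [2], [6], [7]].
Insert 5: 5 bumps 8 from row 1; 8 appends to row 2. P = [[1, 4, 5, 9], [2, 8], [6], [7]].
Insert 3: 3 bumps 4 from row 1; 4 bumps 8 from row 2; 8 appends to row 3. P = [[1, 3, 5, 9], [2, 4], [6, 8], [7]].

So P = [[1, 3, 5, 9], [2, 4], [6, 8], [7]].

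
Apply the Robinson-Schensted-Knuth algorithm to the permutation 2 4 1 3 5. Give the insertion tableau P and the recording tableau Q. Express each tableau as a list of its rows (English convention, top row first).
Insert each entry of the permutation into P by Schensted row insertion, recording in Q the position of each new cell.

Insert 2: appended to row 1. P = [[2]], Q = [[1]].
Insert 4: appended to row 1. P = [[2, 4]], Q = [[1, 2]].
Insert 1: 1 bumps 2 from row 1; 2 starts row 2. P = [[1, 4], [2]], Q = [[1, 2], [3]].
Insert 3: 3 bumps 4 from row 1; 4 appends to row 2. P = [[1, 3], [2, 4]], Q = [[1, 2], [3, 4]].
Insert 5: appended to row 1. P = [[1, 3, 5], [2, 4]], Q = [[1, 2, 5], [3, 4]].

So P = [[1, 3, 5], [2, 4]], Q = [[1, 2, 5], [3, 4]].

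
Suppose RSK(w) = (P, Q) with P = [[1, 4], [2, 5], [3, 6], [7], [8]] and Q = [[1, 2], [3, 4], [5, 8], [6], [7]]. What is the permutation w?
3 8 2 7 6 5 1 4

Reverse the RSK construction: for i from n down to 1, find the cell of Q containing i, remove the entry at that cell from P, and reverse-bump it up through P; the value ejected from row 1 is w(i).

Step i=8: Q has 8 at row 3, column 2; remove 6 from row 3 of P and reverse-bump: 6 enters row 2 and ejects 5; 5 enters row 1 and ejects 4. So w(8) = 4. P is now [[1, 5], [2, 6], [3], [7], [8]].
Step i=7: Q has 7 at row 5, column 1; remove 8 from row 5 of P and reverse-bump: 8 enters row 4 and ejects 7; 7 enters row 3 and ejects 3; 3 enters row 2 and ejects 2; 2 enters row 1 and ejects 1. So w(7) = 1. P is now [[2, 5], [3, 6], [7], [8]].
Step i=6: Q has 6 at row 4, column 1; remove 8 from row 4 of P and reverse-bump: 8 enters row 3 and ejects 7; 7 enters row 2 and ejects 6; 6 enters row 1 and ejects 5. So w(6) = 5. P is now [[2, 6], [3, 7], [8]].
Step i=5: Q has 5 at row 3, column 1; remove 8 from row 3 of P and reverse-bump: 8 enters row 2 and ejects 7; 7 enters row 1 and ejects 6. So w(5) = 6. P is now [[2, 7], [3, 8]].
Step i=4: Q has 4 at row 2, column 2; remove 8 from row 2 of P and reverse-bump: 8 enters row 1 and ejects 7. So w(4) = 7. P is now [[2, 8], [3]].
Step i=3: Q has 3 at row 2, column 1; remove 3 from row 2 of P and reverse-bump: 3 enters row 1 and ejects 2. So w(3) = 2. P is now [[3, 8]].
Step i=2: Q has 2 at row 1, column 2; remove that cell from P, ejecting 8. So w(2) = 8. P is now [[3]].
Step i=1: Q has 1 at row 1, column 1; remove that cell from P, ejecting 3. So w(1) = 3. P is now [].

So w = 3 8 2 7 6 5 1 4.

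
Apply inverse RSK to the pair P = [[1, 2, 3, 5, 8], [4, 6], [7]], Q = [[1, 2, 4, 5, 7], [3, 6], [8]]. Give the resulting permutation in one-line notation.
Reverse the RSK construction: for i from n down to 1, find the cell of Q containing i, remove the entry at that cell from P, and reverse-bump it up through P; the value ejected from row 1 is w(i).

Step i=8: Q has 8 at row 3, column 1; remove 7 from row 3 of P and reverse-bump: 7 enters row 2 and ejects 6; 6 enters row 1 and ejects 5. So w(8) = 5. P is now [[1, 2, 3, 6, 8], [4, 7]].
Step i=7: Q has 7 at row 1, column 5; remove that cell from P, ejecting 8. So w(7) = 8. P is now [[1, 2, 3, 6], [4, 7]].
Step i=6: Q has 6 at row 2, column 2; remove 7 from row 2 of P and reverse-bump: 7 enters row 1 and ejects 6. So w(6) = 6. P is now [[1, 2, 3, 7], [4]].
Step i=5: Q has 5 at row 1, column 4; remove that cell from P, ejecting 7. So w(5) = 7. P is now [[1, 2, 3], [4]].
Step i=4: Q has 4 at row 1, column 3; remove that cell from P, ejecting 3. So w(4) = 3. P is now [[1, 2], [4]].
Step i=3: Q has 3 at row 2, column 1; remove 4 from row 2 of P and reverse-bump: 4 enters row 1 and ejects 2. So w(3) = 2. P is now [[1, 4]].
Step i=2: Q has 2 at row 1, column 2; remove that cell from P, ejecting 4. So w(2) = 4. P is now [[1]].
Step i=1: Q has 1 at row 1, column 1; remove that cell from P, ejecting 1. So w(1) = 1. P is now [].

So w = 1 4 2 3 7 6 8 5.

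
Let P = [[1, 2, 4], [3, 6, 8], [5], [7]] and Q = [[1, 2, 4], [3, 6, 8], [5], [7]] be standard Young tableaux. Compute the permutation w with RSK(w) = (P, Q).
5 7 6 8 1 3 2 4

Reverse RSK: for i = n, n-1, ..., 1, locate i in Q, remove the corresponding corner cell from P, and reverse-bump its entry up through P; the value ejected from row 1 is w(i).

So w = 5 7 6 8 1 3 2 4.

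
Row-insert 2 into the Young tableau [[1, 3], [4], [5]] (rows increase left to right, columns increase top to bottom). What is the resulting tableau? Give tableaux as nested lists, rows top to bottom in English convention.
In row 1, 2 replaces 3 (the leftmost entry greater than 2); 3 is bumped to row 2. In row 2, 3 replaces 4 (the leftmost entry greater than 3); 4 is bumped to row 3. In row 3, 4 replaces 5 (the leftmost entry greater than 4); 5 is bumped to row 4. 5 starts a new row 4. The new tableau is [[1, 2], [3], [4], [5]].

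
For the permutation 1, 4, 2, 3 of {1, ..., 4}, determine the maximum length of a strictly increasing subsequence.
3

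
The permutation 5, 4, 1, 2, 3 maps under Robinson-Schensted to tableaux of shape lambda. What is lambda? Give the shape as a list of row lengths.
[3, 1, 1]

Row-insert each entry into an empty tableau.

After inserting 5: P = [[5]].
After inserting 4: P = [[4], [5]].
After inserting 1: P = [[1], [4], [5]].
After inserting 2: P = [[1, 2], [4], [5]].
After inserting 3: P = [[1, 2, 3], [4], [5]].

The final insertion tableau P = [[1, 2, 3], [4], [5]] has shape [3, 1, 1].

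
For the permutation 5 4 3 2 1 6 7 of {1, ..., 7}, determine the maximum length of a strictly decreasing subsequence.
5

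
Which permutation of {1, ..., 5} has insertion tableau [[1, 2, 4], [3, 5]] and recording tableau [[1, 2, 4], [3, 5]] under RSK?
Reverse the RSK construction: for i from n down to 1, find the cell of Q containing i, remove the entry at that cell from P, and reverse-bump it up through P; the value ejected from row 1 is w(i).

Step i=5: Q has 5 at row 2, column 2; remove 5 from row 2 of P and reverse-bump: 5 enters row 1 and ejects 4. So w(5) = 4. P is now [[1, 2, 5], [3]].
Step i=4: Q has 4 at row 1, column 3; remove that cell from P, ejecting 5. So w(4) = 5. P is now [[1, 2], [3]].
Step i=3: Q has 3 at row 2, column 1; remove 3 from row 2 of P and reverse-bump: 3 enters row 1 and ejects 2. So w(3) = 2. P is now [[1, 3]].
Step i=2: Q has 2 at row 1, column 2; remove that cell from P, ejecting 3. So w(2) = 3. P is now [[1]].
Step i=1: Q has 1 at row 1, column 1; remove that cell from P, ejecting 1. So w(1) = 1. P is now [].

So w = 1 3 2 5 4.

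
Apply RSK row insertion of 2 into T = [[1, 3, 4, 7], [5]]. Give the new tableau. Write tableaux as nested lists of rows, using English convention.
[[1, 2, 4, 7], [3], [5]]

In row 1, 2 replaces 3 (the leftmost entry greater than 2); 3 is bumped to row 2. In row 2, 3 replaces 5 (the leftmost entry greater than 3); 5 is bumped to row 3. 5 starts a new row 3. The new tableau is [[1, 2, 4, 7], [3], [5]].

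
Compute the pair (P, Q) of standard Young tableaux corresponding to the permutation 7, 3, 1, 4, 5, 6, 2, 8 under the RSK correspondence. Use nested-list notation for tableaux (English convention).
Insert each entry of the permutation into P by Schensted row insertion, recording in Q the position of each new cell.

Insert 7: appended to row 1. P = [[7]].
Insert 3: 3 bumps 7 from row 1; 7 starts row 2. P = [[3], [7]].
Insert 1: 1 bumps 3 from row 1; 3 bumps 7 from row 2; 7 starts row 3. P = [[1], [3], [7]].
Insert 4: appended to row 1. P = [[1, 4], [3], [7]].
Insert 5: appended to row 1. P = [[1, 4, 5], [3], [7]].
Insert 6: appended to row 1. P = [[1, 4, 5, 6], [3], [7]].
Insert 2: 2 bumps 4 from row 1; 4 appends to row 2. P = [[1, 2, 5, 6], [3, 4], [7]].
Insert 8: appended to row 1. P = [[1, 2, 5, 6, 8], [3, 4], [7]].

So P = [[1, 2, 5, 6, 8], [3, 4], [7]], Q = [[1, 4, 5, 6, 8], [2, 7], [3]].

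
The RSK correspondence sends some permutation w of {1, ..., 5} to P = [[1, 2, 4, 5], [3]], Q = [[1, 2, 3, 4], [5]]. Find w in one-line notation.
Reverse the RSK construction: for i from n down to 1, find the cell of Q containing i, remove the entry at that cell from P, and reverse-bump it up through P; the value ejected from row 1 is w(i).

Step i=5: Q has 5 at row 2, column 1; remove 3 from row 2 of P and reverse-bump: 3 enters row 1 and ejects 2. So w(5) = 2. P is now [[1, 3, 4, 5]].
Step i=4: Q has 4 at row 1, column 4; remove that cell from P, ejecting 5. So w(4) = 5. P is now [[1, 3, 4]].
Step i=3: Q has 3 at row 1, column 3; remove that cell from P, ejecting 4. So w(3) = 4. P is now [[1, 3]].
Step i=2: Q has 2 at row 1, column 2; remove that cell from P, ejecting 3. So w(2) = 3. P is now [[1]].
Step i=1: Q has 1 at row 1, column 1; remove that cell from P, ejecting 1. So w(1) = 1. P is now [].

So w = 1 3 4 5 2.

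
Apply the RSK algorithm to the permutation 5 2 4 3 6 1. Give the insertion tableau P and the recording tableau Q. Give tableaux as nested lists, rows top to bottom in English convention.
P = [[1, 3, 6], [2], [4], [5]], Q = [[1, 3, 5], [2], [4], [6]]

Insert each entry of the permutation into P by Schensted row insertion, recording in Q the position of each new cell.

Insert 5: appended to row 1. P = [[5]].
Insert 2: 2 bumps 5 from row 1; 5 starts row 2. P = [[2], [5]].
Insert 4: appended to row 1. P = [[2, 4], [5]].
Insert 3: 3 bumps 4 from row 1; 4 bumps 5 from row 2; 5 starts row 3. P = [[2, 3], [4], [5]].
Insert 6: appended to row 1. P = [[2, 3, 6], [4], [5]].
Insert 1: 1 bumps 2 from row 1; 2 bumps 4 from row 2; 4 bumps 5 from row 3; 5 starts row 4. P = [[1, 3, 6], [2], [4], [5]].

So P = [[1, 3, 6], [2], [4], [5]], Q = [[1, 3, 5], [2], [4], [6]].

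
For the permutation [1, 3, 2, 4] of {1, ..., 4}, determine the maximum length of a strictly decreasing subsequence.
2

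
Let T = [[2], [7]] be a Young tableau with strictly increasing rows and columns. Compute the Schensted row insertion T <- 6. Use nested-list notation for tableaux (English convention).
6 is larger than every entry of row 1, so it is appended to row 1. The new tableau is [[2, 6], [7]].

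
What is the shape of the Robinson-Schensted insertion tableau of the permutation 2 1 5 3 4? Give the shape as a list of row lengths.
Row-insert each entry into an empty tableau.

After inserting 2: P = [[2]].
After inserting 1: P = [[1], [2]].
After inserting 5: P = [[1, 5], [2]].
After inserting 3: P = [[1, 3], [2, 5]].
After inserting 4: P = [[1, 3, 4], [2, 5]].

The final insertion tableau P = [[1, 3, 4], [2, 5]] has shape [3, 2].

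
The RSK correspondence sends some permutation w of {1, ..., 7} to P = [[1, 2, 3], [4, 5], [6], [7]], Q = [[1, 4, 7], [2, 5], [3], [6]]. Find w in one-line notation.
7 4 1 6 5 2 3

Reverse the RSK construction: for i from n down to 1, find the cell of Q containing i, remove the entry at that cell from P, and reverse-bump it up through P; the value ejected from row 1 is w(i).

Step i=7: Q has 7 at row 1, column 3; remove that cell from P, ejecting 3. So w(7) = 3. P is now [[1, 2], [4, 5], [6], [7]].
Step i=6: Q has 6 at row 4, column 1; remove 7 from row 4 of P and reverse-bump: 7 enters row 3 and ejects 6; 6 enters row 2 and ejects 5; 5 enters row 1 and ejects 2. So w(6) = 2. P is now [[1, 5], [4, 6], [7]].
Step i=5: Q has 5 at row 2, column 2; remove 6 from row 2 of P and reverse-bump: 6 enters row 1 and ejects 5. So w(5) = 5. P is now [[1, 6], [4], [7]].
Step i=4: Q has 4 at row 1, column 2; remove that cell from P, ejecting 6. So w(4) = 6. P is now [[1], [4], [7]].
Step i=3: Q has 3 at row 3, column 1; remove 7 from row 3 of P and reverse-bump: 7 enters row 2 and ejects 4; 4 enters row 1 and ejects 1. So w(3) = 1. P is now [[4], [7]].
Step i=2: Q has 2 at row 2, column 1; remove 7 from row 2 of P and reverse-bump: 7 enters row 1 and ejects 4. So w(2) = 4. P is now [[7]].
Step i=1: Q has 1 at row 1, column 1; remove that cell from P, ejecting 7. So w(1) = 7. P is now [].

So w = 7 4 1 6 5 2 3.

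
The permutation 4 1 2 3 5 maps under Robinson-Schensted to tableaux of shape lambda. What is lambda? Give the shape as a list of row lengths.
[4, 1]

Row-insert each entry into an empty tableau.

After inserting 4: P = [[4]].
After inserting 1: P = [[1], [4]].
After inserting 2: P = [[1, 2], [4]].
After inserting 3: P = [[1, 2, 3], [4]].
After inserting 5: P = [[1, 2, 3, 5], [4]].

The final insertion tableau P = [[1, 2, 3, 5], [4]] has shape [4, 1].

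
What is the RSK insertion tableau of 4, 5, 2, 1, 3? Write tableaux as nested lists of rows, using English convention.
P = [[1, 3], [2, 5], [4]]

Insert 4: appended to row 1. P = [[4]].
Insert 5: appended to row 1. P = [[4, 5]].
Insert 2: 2 bumps 4 from row 1; 4 starts row 2. P = [[2, 5], [4]].
Insert 1: 1 bumps 2 from row 1; 2 bumps 4 from row 2; 4 starts row 3. P = [[1, 5], [2], [4]].
Insert 3: 3 bumps 5 from row 1; 5 appends to row 2. P = [[1, 3], [2, 5], [4]].

So P = [[1, 3], [2, 5], [4]].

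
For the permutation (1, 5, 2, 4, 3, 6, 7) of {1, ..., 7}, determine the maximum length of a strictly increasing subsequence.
5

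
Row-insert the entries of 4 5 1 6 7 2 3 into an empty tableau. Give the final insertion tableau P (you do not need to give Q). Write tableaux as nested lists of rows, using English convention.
P = [[1, 2, 3, 7], [4, 5, 6]]

Insert 4: appended to row 1. P = [[4]].
Insert 5: appended to row 1. P = [[4, 5]].
Insert 1: 1 bumps 4 from row 1; 4 starts row 2. P = [[1, 5], [4]].
Insert 6: appended to row 1. P = [[1, 5, 6], [4]].
Insert 7: appended to row 1. P = [[1, 5, 6, 7], [4]].
Insert 2: 2 bumps 5 from row 1; 5 appends to row 2. P = [[1, 2, 6, 7], [4, 5]].
Insert 3: 3 bumps 6 from row 1; 6 appends to row 2. P = [[1, 2, 3, 7], [4, 5, 6]].

So P = [[1, 2, 3, 7], [4, 5, 6]].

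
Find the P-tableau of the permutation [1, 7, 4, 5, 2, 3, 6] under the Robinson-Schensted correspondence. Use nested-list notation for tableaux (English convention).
P = [[1, 2, 3, 6], [4, 5], [7]]

Insert 1: appended to row 1. P = [[1]].
Insert 7: appended to row 1. P = [[1, 7]].
Insert 4: 4 bumps 7 from row 1; 7 starts row 2. P = [[1, 4], [7]].
Insert 5: appended to row 1. P = [[1, 4, 5], [7]].
Insert 2: 2 bumps 4 from row 1; 4 bumps 7 from row 2; 7 starts row 3. P = [[1, 2, 5], [4], [7]].
Insert 3: 3 bumps 5 from row 1; 5 appends to row 2. P = [[1, 2, 3], [4, 5], [7]].
Insert 6: appended to row 1. P = [[1, 2, 3, 6], [4, 5], [7]].

So P = [[1, 2, 3, 6], [4, 5], [7]].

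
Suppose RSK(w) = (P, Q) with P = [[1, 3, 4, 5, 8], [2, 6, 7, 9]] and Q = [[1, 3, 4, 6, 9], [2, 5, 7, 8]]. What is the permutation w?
Reverse the RSK construction: for i from n down to 1, find the cell of Q containing i, remove the entry at that cell from P, and reverse-bump it up through P; the value ejected from row 1 is w(i).

Step i=9: Q has 9 at row 1, column 5; remove that cell from P, ejecting 8. So w(9) = 8. P is now [[1, 3, 4, 5], [2, 6, 7, 9]].
Step i=8: Q has 8 at row 2, column 4; remove 9 from row 2 of P and reverse-bump: 9 enters row 1 and ejects 5. So w(8) = 5. P is now [[1, 3, 4, 9], [2, 6, 7]].
Step i=7: Q has 7 at row 2, column 3; remove 7 from row 2 of P and reverse-bump: 7 enters row 1 and ejects 4. So w(7) = 4. P is now [[1, 3, 7, 9], [2, 6]].
Step i=6: Q has 6 at row 1, column 4; remove that cell from P, ejecting 9. So w(6) = 9. P is now [[1, 3, 7], [2, 6]].
Step i=5: Q has 5 at row 2, column 2; remove 6 from row 2 of P and reverse-bump: 6 enters row 1 and ejects 3. So w(5) = 3. P is now [[1, 6, 7], [2]].
Step i=4: Q has 4 at row 1, column 3; remove that cell from P, ejecting 7. So w(4) = 7. P is now [[1, 6], [2]].
Step i=3: Q has 3 at row 1, column 2; remove that cell from P, ejecting 6. So w(3) = 6. P is now [[1], [2]].
Step i=2: Q has 2 at row 2, column 1; remove 2 from row 2 of P and reverse-bump: 2 enters row 1 and ejects 1. So w(2) = 1. P is now [[2]].
Step i=1: Q has 1 at row 1, column 1; remove that cell from P, ejecting 2. So w(1) = 2. P is now [].

So w = 2 1 6 7 3 9 4 5 8.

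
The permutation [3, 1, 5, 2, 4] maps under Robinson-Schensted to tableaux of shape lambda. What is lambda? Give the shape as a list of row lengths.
[3, 2]

Row-insert each entry into an empty tableau.

After inserting 3: P = [[3]].
After inserting 1: P = [[1], [3]].
After inserting 5: P = [[1, 5], [3]].
After inserting 2: P = [[1, 2], [3, 5]].
After inserting 4: P = [[1, 2, 4], [3, 5]].

The final insertion tableau P = [[1, 2, 4], [3, 5]] has shape [3, 2].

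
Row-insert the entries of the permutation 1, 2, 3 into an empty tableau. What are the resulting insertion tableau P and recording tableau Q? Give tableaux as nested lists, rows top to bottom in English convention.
Insert each entry of the permutation into P by Schensted row insertion, recording in Q the position of each new cell.

Insert 1: appended to row 1. P = [[1]].
Insert 2: appended to row 1. P = [[1, 2]].
Insert 3: appended to row 1. P = [[1, 2, 3]].

So P = [[1, 2, 3]], Q = [[1, 2, 3]].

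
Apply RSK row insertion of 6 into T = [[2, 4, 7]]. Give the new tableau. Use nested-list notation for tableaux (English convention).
In row 1, 6 replaces 7 (the leftmost entry greater than 6); 7 is bumped to row 2. 7 starts a new row 2. The new tableau is [[2, 4, 6], [7]].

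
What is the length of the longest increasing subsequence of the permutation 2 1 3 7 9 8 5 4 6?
4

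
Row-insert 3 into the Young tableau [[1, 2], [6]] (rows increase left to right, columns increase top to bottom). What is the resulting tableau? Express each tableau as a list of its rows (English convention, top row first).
[[1, 2, 3], [6]]

3 is larger than every entry of row 1, so it is appended to row 1. The new tableau is [[1, 2, 3], [6]].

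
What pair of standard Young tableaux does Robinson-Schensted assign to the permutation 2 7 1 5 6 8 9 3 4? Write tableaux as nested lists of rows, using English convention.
Insert each entry of the permutation into P by Schensted row insertion, recording in Q the position of each new cell.

After inserting 2: P = [[2]].
After inserting 7: P = [[2, 7]].
After inserting 1: P = [[1, 7], [2]].
After inserting 5: P = [[1, 5], [2, 7]].
After inserting 6: P = [[1, 5, 6], [2, 7]].
After inserting 8: P = [[1, 5, 6, 8], [2, 7]].
After inserting 9: P = [[1, 5, 6, 8, 9], [2, 7]].
After inserting 3: P = [[1, 3, 6, 8, 9], [2, 5], [7]].
After inserting 4: P = [[1, 3, 4, 8, 9], [2, 5, 6], [7]].

So P = [[1, 3, 4, 8, 9], [2, 5, 6], [7]], Q = [[1, 2, 5, 6, 7], [3, 4, 9], [8]].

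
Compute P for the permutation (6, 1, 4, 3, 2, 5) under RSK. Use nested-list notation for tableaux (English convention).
Insert 6: appended to row 1. P = [[6]].
Insert 1: 1 bumps 6 from row 1; 6 starts row 2. P = [[1], [6]].
Insert 4: appended to row 1. P = [[1, 4], [6]].
Insert 3: 3 bumps 4 from row 1; 4 bumps 6 from row 2; 6 starts row 3. P = [[1, 3], [4], [6]].
Insert 2: 2 bumps 3 from row 1; 3 bumps 4 from row 2; 4 bumps 6 from row 3; 6 starts row 4. P = [[1, 2], [3], [4], [6]].
Insert 5: appended to row 1. P = [[1, 2, 5], [3], [4], [6]].

So P = [[1, 2, 5], [3], [4], [6]].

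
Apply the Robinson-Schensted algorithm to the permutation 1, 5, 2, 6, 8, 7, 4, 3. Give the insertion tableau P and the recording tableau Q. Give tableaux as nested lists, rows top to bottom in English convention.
P = [[1, 2, 3, 7], [4, 6], [5], [8]], Q = [[1, 2, 4, 5], [3, 6], [7], [8]]

Insert each entry of the permutation into P by Schensted row insertion, recording in Q the position of each new cell.

Insert 1: appended to row 1. P = [[1]], Q = [[1]].
Insert 5: appended to row 1. P = [[1, 5]], Q = [[1, 2]].
Insert 2: 2 bumps 5 from row 1; 5 starts row 2. P = [[1, 2], [5]], Q = [[1, 2], [3]].
Insert 6: appended to row 1. P = [[1, 2, 6], [5]], Q = [[1, 2, 4], [3]].
Insert 8: appended to row 1. P = [[1, 2, 6, 8], [5]], Q = [[1, 2, 4, 5], [3]].
Insert 7: 7 bumps 8 from row 1; 8 appends to row 2. P = [[1, 2, 6, 7], [5, 8]], Q = [[1, 2, 4, 5], [3, 6]].
Insert 4: 4 bumps 6 from row 1; 6 bumps 8 from row 2; 8 starts row 3. P = [[1, 2, 4, 7], [5, 6], [8]], Q = [[1, 2, 4, 5], [3, 6], [7]].
Insert 3: 3 bumps 4 from row 1; 4 bumps 5 from row 2; 5 bumps 8 from row 3; 8 starts row 4. P = [[1, 2, 3, 7], [4, 6], [5], [8]], Q = [[1, 2, 4, 5], [3, 6], [7], [8]].

So P = [[1, 2, 3, 7], [4, 6], [5], [8]], Q = [[1, 2, 4, 5], [3, 6], [7], [8]].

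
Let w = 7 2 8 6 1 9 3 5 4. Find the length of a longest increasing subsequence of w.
3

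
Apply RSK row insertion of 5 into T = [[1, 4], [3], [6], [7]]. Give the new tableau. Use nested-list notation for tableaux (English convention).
5 is larger than every entry of row 1, so it is appended to row 1. The new tableau is [[1, 4, 5], [3], [6], [7]].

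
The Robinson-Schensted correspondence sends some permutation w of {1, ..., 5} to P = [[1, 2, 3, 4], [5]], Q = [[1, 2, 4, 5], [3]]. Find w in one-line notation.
Reverse the RSK construction: for i from n down to 1, find the cell of Q containing i, remove the entry at that cell from P, and reverse-bump it up through P; the value ejected from row 1 is w(i).

Step i=5: Q has 5 at row 1, column 4; remove that cell from P, ejecting 4. So w(5) = 4. P is now [[1, 2, 3], [5]].
Step i=4: Q has 4 at row 1, column 3; remove that cell from P, ejecting 3. So w(4) = 3. P is now [[1, 2], [5]].
Step i=3: Q has 3 at row 2, column 1; remove 5 from row 2 of P and reverse-bump: 5 enters row 1 and ejects 2. So w(3) = 2. P is now [[1, 5]].
Step i=2: Q has 2 at row 1, column 2; remove that cell from P, ejecting 5. So w(2) = 5. P is now [[1]].
Step i=1: Q has 1 at row 1, column 1; remove that cell from P, ejecting 1. So w(1) = 1. P is now [].

So w = 1 5 2 3 4.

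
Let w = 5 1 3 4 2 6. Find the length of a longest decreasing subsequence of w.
3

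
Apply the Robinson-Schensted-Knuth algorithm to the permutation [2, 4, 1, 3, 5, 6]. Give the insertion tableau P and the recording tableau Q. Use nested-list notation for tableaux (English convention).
P = [[1, 3, 5, 6], [2, 4]], Q = [[1, 2, 5, 6], [3, 4]]

Insert each entry of the permutation into P by Schensted row insertion, recording in Q the position of each new cell.

Insert 2: appended to row 1. P = [[2]].
Insert 4: appended to row 1. P = [[2, 4]].
Insert 1: 1 bumps 2 from row 1; 2 starts row 2. P = [[1, 4], [2]].
Insert 3: 3 bumps 4 from row 1; 4 appends to row 2. P = [[1, 3], [2, 4]].
Insert 5: appended to row 1. P = [[1, 3, 5], [2, 4]].
Insert 6: appended to row 1. P = [[1, 3, 5, 6], [2, 4]].

So P = [[1, 3, 5, 6], [2, 4]], Q = [[1, 2, 5, 6], [3, 4]].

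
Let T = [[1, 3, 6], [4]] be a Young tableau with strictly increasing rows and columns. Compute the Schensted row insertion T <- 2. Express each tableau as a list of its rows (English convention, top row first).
[[1, 2, 6], [3], [4]]

In row 1, 2 replaces 3 (the leftmost entry greater than 2); 3 is bumped to row 2. In row 2, 3 replaces 4 (the leftmost entry greater than 3); 4 is bumped to row 3. 4 starts a new row 3. The new tableau is [[1, 2, 6], [3], [4]].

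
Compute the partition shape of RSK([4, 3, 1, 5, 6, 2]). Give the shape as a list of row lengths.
Row-insert each entry into an empty tableau.

After inserting 4: P = [[4]].
After inserting 3: P = [[3], [4]].
After inserting 1: P = [[1], [3], [4]].
After inserting 5: P = [[1, 5], [3], [4]].
After inserting 6: P = [[1, 5, 6], [3], [4]].
After inserting 2: P = [[1, 2, 6], [3, 5], [4]].

The final insertion tableau P = [[1, 2, 6], [3, 5], [4]] has shape [3, 2, 1].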